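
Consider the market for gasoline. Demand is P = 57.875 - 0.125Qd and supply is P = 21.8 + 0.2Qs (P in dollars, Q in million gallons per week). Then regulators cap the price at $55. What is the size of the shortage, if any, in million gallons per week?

0

Rearranging demand gives Qd = 463 - 8P; rearranging supply gives Qs = 5P - 109. Setting quantity demanded equal to quantity supplied, 463 - 8P = 5P - 109, gives P* = 44 and Q* = 111.
The ceiling of 55 is above the equilibrium price 44, so it is not binding; the market clears at P* = 44, Q* = 111.
Since the control does not bind, there is no shortage.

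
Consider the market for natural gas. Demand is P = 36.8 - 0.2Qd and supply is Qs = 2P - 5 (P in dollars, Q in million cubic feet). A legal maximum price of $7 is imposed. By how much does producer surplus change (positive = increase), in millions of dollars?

Rearranging demand gives Qd = 184 - 5P. Setting quantity demanded equal to quantity supplied, 184 - 5P = 2P - 5, gives P* = 27 and Q* = 49.
The ceiling of 7 is below the equilibrium price 27, so it binds.
At P = 7: Qd = 184 - 5·7 = 149 and Qs = 2·7 - 5 = 9.
Producer surplus without the control is ½ · (27 - 2.5) · 49 = 600.25.
With the ceiling, producers sell 9 units at 7, so PS = ½ · (7 - 2.5) · 9 = 20.25.
Change in producer surplus = 20.25 - 600.25 = -580.

-580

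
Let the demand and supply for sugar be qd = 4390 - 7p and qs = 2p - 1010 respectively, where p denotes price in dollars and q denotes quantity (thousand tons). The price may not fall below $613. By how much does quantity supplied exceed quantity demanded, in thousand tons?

117

Setting quantity demanded equal to quantity supplied, 4390 - 7p = 2p - 1010, gives p* = 600 and q* = 190.
Since 613 > 600, the floor is binding.
At p = 613: qd = 4390 - 7·613 = 99 and qs = 2·613 - 1010 = 216.
Surplus = qs - qd = 216 - 99 = 117.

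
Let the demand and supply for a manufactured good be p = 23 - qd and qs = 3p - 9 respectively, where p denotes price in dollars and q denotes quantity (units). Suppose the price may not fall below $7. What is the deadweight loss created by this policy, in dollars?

Rearranging demand gives qd = 23 - p. Setting quantity demanded equal to quantity supplied, 23 - p = 3p - 9, gives p* = 8 and q* = 15.
The floor of 7 is below the equilibrium price 8, so it is not binding; the market clears at p* = 8, q* = 15.
Since the control does not bind, no trades are prevented and deadweight loss is zero.

0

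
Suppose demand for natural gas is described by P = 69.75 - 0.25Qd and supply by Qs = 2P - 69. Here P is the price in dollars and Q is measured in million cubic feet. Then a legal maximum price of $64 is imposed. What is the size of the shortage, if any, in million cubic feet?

0

Rearranging demand gives Qd = 279 - 4P. Equilibrium: 279 - 4P = 2P - 69, so 348 = 6P and P* = 58, Q* = 47.
The ceiling of 64 is above the equilibrium price 58, so it is not binding; the market clears at P* = 58, Q* = 47.
Since the control does not bind, there is no shortage.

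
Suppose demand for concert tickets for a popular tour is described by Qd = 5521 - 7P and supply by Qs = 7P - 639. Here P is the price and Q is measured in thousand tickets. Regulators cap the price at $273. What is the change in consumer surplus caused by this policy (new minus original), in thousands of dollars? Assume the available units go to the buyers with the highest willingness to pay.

In a free market, 5521 - 7P = 7P - 639 gives the equilibrium P* = 440, Q* = 2441.
Since 273 < 440, the ceiling is binding.
At P = 273: Qd = 5521 - 7·273 = 3610 and Qs = 7·273 - 639 = 1272.
Consumer surplus without the control is ½ · (5521/7 - 440) · 2441 = 5958481/14.
With the ceiling, 1272 units are sold at 273 (assume they go to the highest-value buyers). The demand price at Q = 1272 is 607, so CS = ½ · [(5521/7 - 273) + (607 - 273)] · 1272 = 3782928/7.
Change in consumer surplus = 3782928/7 - 5958481/14 = 114812.5.

114812.5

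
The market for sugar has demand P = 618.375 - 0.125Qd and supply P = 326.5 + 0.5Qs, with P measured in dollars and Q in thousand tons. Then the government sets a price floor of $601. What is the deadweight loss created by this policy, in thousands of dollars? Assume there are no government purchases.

33620

Rearranging demand gives Qd = 4947 - 8P; rearranging supply gives Qs = 2P - 653. In a free market, 4947 - 8P = 2P - 653 gives the equilibrium P* = 560, Q* = 467.
Since 601 > 560, the floor is binding.
At P = 601: Qd = 4947 - 8·601 = 139 and Qs = 2·601 - 653 = 549.
Quantity traded falls to 139. At Q = 139 the demand price is (4947 - 139)/8 = 601 and the supply price is (653 + 139)/2 = 396.
Deadweight loss = ½ · (601 - 396) · (467 - 139) = ½ · 205 · 328 = 33620.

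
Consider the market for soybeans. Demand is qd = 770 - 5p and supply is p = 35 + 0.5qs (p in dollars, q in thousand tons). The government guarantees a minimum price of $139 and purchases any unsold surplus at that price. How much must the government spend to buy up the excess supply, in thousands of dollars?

Rearranging supply gives qs = 2p - 70. Setting quantity demanded equal to quantity supplied, 770 - 5p = 2p - 70, gives p* = 120 and q* = 170.
Because the floor (139) lies above the market-clearing price, it is binding.
At p = 139: qd = 770 - 5·139 = 75 and qs = 2·139 - 70 = 208.
Surplus = qs - qd = 133.
Government expenditure = surplus × support price = 133 × 139 = 18487.

18487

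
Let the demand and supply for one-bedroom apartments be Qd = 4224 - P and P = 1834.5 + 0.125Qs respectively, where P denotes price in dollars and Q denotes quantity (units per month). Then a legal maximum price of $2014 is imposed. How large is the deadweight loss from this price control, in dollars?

266256

Rearranging supply gives Qs = 8P - 14676. Without the control the market clears where 4224 - P = 8P - 14676, i.e. P* = 2100 and Q* = 2124.
The ceiling of 2014 is below the equilibrium price 2100, so it binds.
At P = 2014: Qd = 4224 - 2014 = 2210 and Qs = 8·2014 - 14676 = 1436.
Quantity traded falls to 1436. At Q = 1436 the demand price is 4224 - 1436 = 2788 and the supply price is (14676 + 1436)/8 = 2014.
Deadweight loss = ½ · (2788 - 2014) · (2124 - 1436) = ½ · 774 · 688 = 266256.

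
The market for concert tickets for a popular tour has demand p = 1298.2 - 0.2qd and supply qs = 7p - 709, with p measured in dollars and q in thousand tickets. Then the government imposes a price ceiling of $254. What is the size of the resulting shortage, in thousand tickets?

4152

Rearranging demand gives qd = 6491 - 5p. Equilibrium: 6491 - 5p = 7p - 709, so 7200 = 12p and p* = 600, q* = 3491.
Because the ceiling (254) lies below the market-clearing price, it is binding.
At p = 254: qd = 6491 - 5·254 = 5221 and qs = 7·254 - 709 = 1069.
Shortage = qd - qs = 5221 - 1069 = 4152.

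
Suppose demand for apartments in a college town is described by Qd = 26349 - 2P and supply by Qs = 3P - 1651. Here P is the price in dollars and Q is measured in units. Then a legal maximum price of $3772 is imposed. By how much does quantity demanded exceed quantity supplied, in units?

9140

In a free market, 26349 - 2P = 3P - 1651 gives the equilibrium P* = 5600, Q* = 15149.
Because the ceiling (3772) lies below the market-clearing price, it is binding.
At P = 3772: Qd = 26349 - 2·3772 = 18805 and Qs = 3·3772 - 1651 = 9665.
Shortage = Qd - Qs = 18805 - 9665 = 9140.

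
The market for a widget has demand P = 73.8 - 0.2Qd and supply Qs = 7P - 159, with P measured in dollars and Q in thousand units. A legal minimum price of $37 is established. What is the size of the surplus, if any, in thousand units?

Rearranging demand gives Qd = 369 - 5P. Without the control the market clears where 369 - 5P = 7P - 159, i.e. P* = 44 and Q* = 149.
Since 37 is below P* = 44, the floor does not bind and the free-market outcome prevails.
Since the control does not bind, there is no surplus.

0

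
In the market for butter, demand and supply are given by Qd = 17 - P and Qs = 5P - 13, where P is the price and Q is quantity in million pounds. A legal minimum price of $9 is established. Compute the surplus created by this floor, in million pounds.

In a free market, 17 - P = 5P - 13 gives the equilibrium P* = 5, Q* = 12.
Since 9 > 5, the floor is binding.
At P = 9: Qd = 17 - 9 = 8 and Qs = 5·9 - 13 = 32.
Surplus = Qs - Qd = 32 - 8 = 24.

24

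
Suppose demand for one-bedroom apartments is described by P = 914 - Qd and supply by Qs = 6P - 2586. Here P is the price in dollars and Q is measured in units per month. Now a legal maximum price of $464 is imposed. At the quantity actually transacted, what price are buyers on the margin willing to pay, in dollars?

Rearranging demand gives Qd = 914 - P. Equilibrium: 914 - P = 6P - 2586, so 3500 = 7P and P* = 500, Q* = 414.
Since 464 < 500, the ceiling is binding.
At P = 464: Qd = 914 - 464 = 450 and Qs = 6·464 - 2586 = 198.
Only 198 units reach the market. On the demand curve, the marginal buyer's willingness to pay at Q = 198 is (914 - 198) = 716.

716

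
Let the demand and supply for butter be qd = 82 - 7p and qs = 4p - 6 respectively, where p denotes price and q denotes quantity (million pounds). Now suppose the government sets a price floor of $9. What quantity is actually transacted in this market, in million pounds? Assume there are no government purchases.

19

In a free market, 82 - 7p = 4p - 6 gives the equilibrium p* = 8, q* = 26.
Since 9 > 8, the floor is binding.
At p = 9: qd = 82 - 7·9 = 19 and qs = 4·9 - 6 = 30.
The quantity actually transacted is the short side, demand: 19.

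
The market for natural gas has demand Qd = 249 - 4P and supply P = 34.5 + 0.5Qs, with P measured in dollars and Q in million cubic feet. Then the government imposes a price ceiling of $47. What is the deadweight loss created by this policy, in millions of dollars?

Rearranging supply gives Qs = 2P - 69. Without the control the market clears where 249 - 4P = 2P - 69, i.e. P* = 53 and Q* = 37.
Since 47 < 53, the ceiling is binding.
At P = 47: Qd = 249 - 4·47 = 61 and Qs = 2·47 - 69 = 25.
Quantity traded falls to 25. At Q = 25 the demand price is (249 - 25)/4 = 56 and the supply price is (69 + 25)/2 = 47.
Deadweight loss = ½ · (56 - 47) · (37 - 25) = ½ · 9 · 12 = 54.

54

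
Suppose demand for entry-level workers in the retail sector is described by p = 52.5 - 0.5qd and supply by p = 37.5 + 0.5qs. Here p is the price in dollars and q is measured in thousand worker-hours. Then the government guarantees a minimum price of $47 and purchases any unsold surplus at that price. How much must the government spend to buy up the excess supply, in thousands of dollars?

Rearranging demand gives qd = 105 - 2p; rearranging supply gives qs = 2p - 75. Without the control the market clears where 105 - 2p = 2p - 75, i.e. p* = 45 and q* = 15.
Because the floor (47) lies above the market-clearing price, it is binding.
At p = 47: qd = 105 - 2·47 = 11 and qs = 2·47 - 75 = 19.
Surplus = qs - qd = 8.
Government expenditure = surplus × support price = 8 × 47 = 376.

376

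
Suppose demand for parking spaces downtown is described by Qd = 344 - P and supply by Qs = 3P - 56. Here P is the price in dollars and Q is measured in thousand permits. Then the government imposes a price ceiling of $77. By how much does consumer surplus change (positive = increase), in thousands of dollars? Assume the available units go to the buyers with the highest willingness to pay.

1644.5

Without the control the market clears where 344 - P = 3P - 56, i.e. P* = 100 and Q* = 244.
Since 77 < 100, the ceiling is binding.
At P = 77: Qd = 344 - 77 = 267 and Qs = 3·77 - 56 = 175.
Consumer surplus without the control is ½ · (344 - 100) · 244 = 29768.
With the ceiling, 175 units are sold at 77 (assume they go to the highest-value buyers). The demand price at Q = 175 is 169, so CS = ½ · [(344 - 77) + (169 - 77)] · 175 = 31412.5.
Change in consumer surplus = 31412.5 - 29768 = 1644.5.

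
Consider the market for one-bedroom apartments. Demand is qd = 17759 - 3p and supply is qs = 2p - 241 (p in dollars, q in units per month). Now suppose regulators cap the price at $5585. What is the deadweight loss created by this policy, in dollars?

Setting quantity demanded equal to quantity supplied, 17759 - 3p = 2p - 241, gives p* = 3600 and q* = 6959.
The ceiling of 5585 is above the equilibrium price 3600, so it is not binding; the market clears at p* = 3600, q* = 6959.
Since the control does not bind, no trades are prevented and deadweight loss is zero.

0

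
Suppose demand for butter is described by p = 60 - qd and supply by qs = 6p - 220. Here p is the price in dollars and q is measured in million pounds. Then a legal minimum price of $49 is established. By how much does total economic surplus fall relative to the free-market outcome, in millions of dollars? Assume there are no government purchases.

Rearranging demand gives qd = 60 - p. Equilibrium: 60 - p = 6p - 220, so 280 = 7p and p* = 40, q* = 20.
Since 49 > 40, the floor is binding.
At p = 49: qd = 60 - 49 = 11 and qs = 6·49 - 220 = 74.
Quantity traded falls to 11. At q = 11 the demand price is 60 - 11 = 49 and the supply price is (220 + 11)/6 = 38.5.
Deadweight loss = ½ · (49 - 38.5) · (20 - 11) = ½ · 10.5 · 9 = 47.25.

47.25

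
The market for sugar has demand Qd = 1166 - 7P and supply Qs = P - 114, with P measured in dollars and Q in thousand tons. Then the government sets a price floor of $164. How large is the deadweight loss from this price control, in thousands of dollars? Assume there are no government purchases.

448

Equilibrium: 1166 - 7P = P - 114, so 1280 = 8P and P* = 160, Q* = 46.
Because the floor (164) lies above the market-clearing price, it is binding.
At P = 164: Qd = 1166 - 7·164 = 18 and Qs = 164 - 114 = 50.
Quantity traded falls to 18. At Q = 18 the demand price is (1166 - 18)/7 = 164 and the supply price is 114 + 18 = 132.
Deadweight loss = ½ · (164 - 132) · (46 - 18) = ½ · 32 · 28 = 448.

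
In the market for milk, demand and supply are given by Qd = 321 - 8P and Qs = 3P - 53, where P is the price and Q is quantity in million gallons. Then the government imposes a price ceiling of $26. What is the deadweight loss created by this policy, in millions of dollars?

132

Setting quantity demanded equal to quantity supplied, 321 - 8P = 3P - 53, gives P* = 34 and Q* = 49.
Because the ceiling (26) lies below the market-clearing price, it is binding.
At P = 26: Qd = 321 - 8·26 = 113 and Qs = 3·26 - 53 = 25.
Quantity traded falls to 25. At Q = 25 the demand price is (321 - 25)/8 = 37 and the supply price is (53 + 25)/3 = 26.
Deadweight loss = ½ · (37 - 26) · (49 - 25) = ½ · 11 · 24 = 132.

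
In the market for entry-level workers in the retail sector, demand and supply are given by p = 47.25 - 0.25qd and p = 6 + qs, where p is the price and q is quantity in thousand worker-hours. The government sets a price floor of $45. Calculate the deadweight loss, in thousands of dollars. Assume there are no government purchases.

Rearranging demand gives qd = 189 - 4p; rearranging supply gives qs = p - 6. Equilibrium: 189 - 4p = p - 6, so 195 = 5p and p* = 39, q* = 33.
The floor of 45 is above the equilibrium price 39, so it binds.
At p = 45: qd = 189 - 4·45 = 9 and qs = 45 - 6 = 39.
Quantity traded falls to 9. At q = 9 the demand price is (189 - 9)/4 = 45 and the supply price is 6 + 9 = 15.
Deadweight loss = ½ · (45 - 15) · (33 - 9) = ½ · 30 · 24 = 360.

360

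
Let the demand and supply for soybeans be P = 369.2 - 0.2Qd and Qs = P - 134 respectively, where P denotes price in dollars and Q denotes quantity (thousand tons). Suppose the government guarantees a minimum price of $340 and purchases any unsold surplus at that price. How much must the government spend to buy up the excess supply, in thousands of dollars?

20400

Rearranging demand gives Qd = 1846 - 5P. Without the control the market clears where 1846 - 5P = P - 134, i.e. P* = 330 and Q* = 196.
The floor of 340 is above the equilibrium price 330, so it binds.
At P = 340: Qd = 1846 - 5·340 = 146 and Qs = 340 - 134 = 206.
Surplus = Qs - Qd = 60.
Government expenditure = surplus × support price = 60 × 340 = 20400.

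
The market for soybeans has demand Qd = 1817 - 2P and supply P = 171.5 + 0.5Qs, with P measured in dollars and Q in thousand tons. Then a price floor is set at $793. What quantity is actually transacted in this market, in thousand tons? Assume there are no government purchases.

231

Rearranging supply gives Qs = 2P - 343. Without the control the market clears where 1817 - 2P = 2P - 343, i.e. P* = 540 and Q* = 737.
The floor of 793 is above the equilibrium price 540, so it binds.
At P = 793: Qd = 1817 - 2·793 = 231 and Qs = 2·793 - 343 = 1243.
The quantity actually transacted is the short side, demand: 231.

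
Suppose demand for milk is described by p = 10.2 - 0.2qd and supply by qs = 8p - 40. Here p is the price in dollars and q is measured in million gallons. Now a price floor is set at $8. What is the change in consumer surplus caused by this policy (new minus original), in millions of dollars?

Rearranging demand gives qd = 51 - 5p. Setting quantity demanded equal to quantity supplied, 51 - 5p = 8p - 40, gives p* = 7 and q* = 16.
Since 8 > 7, the floor is binding.
At p = 8: qd = 51 - 5·8 = 11 and qs = 8·8 - 40 = 24.
Consumer surplus without the control is ½ · (10.2 - 7) · 16 = 25.6.
With the floor, consumers buy 11 units at 8, so CS = ½ · (10.2 - 8) · 11 = 12.1.
Change in consumer surplus = 12.1 - 25.6 = -13.5.

-13.5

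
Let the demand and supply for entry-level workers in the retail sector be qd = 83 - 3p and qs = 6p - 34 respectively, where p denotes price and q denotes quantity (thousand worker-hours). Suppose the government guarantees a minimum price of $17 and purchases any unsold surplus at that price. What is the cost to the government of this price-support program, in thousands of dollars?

612

Setting quantity demanded equal to quantity supplied, 83 - 3p = 6p - 34, gives p* = 13 and q* = 44.
Since 17 > 13, the floor is binding.
At p = 17: qd = 83 - 3·17 = 32 and qs = 6·17 - 34 = 68.
Surplus = qs - qd = 36.
Government expenditure = surplus × support price = 36 × 17 = 612.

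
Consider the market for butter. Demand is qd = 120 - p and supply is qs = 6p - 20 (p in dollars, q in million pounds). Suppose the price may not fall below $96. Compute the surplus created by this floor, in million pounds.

Equilibrium: 120 - p = 6p - 20, so 140 = 7p and p* = 20, q* = 100.
The floor of 96 is above the equilibrium price 20, so it binds.
At p = 96: qd = 120 - 96 = 24 and qs = 6·96 - 20 = 556.
Surplus = qs - qd = 556 - 24 = 532.

532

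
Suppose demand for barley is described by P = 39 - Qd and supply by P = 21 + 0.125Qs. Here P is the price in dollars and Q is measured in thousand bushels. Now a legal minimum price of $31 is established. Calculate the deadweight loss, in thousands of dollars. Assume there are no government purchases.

36

Rearranging demand gives Qd = 39 - P; rearranging supply gives Qs = 8P - 168. Without the control the market clears where 39 - P = 8P - 168, i.e. P* = 23 and Q* = 16.
Because the floor (31) lies above the market-clearing price, it is binding.
At P = 31: Qd = 39 - 31 = 8 and Qs = 8·31 - 168 = 80.
Quantity traded falls to 8. At Q = 8 the demand price is 39 - 8 = 31 and the supply price is (168 + 8)/8 = 22.
Deadweight loss = ½ · (31 - 22) · (16 - 8) = ½ · 9 · 8 = 36.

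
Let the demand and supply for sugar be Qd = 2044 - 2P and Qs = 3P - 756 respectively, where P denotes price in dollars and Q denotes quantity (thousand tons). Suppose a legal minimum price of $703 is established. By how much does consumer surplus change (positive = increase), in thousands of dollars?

-111683

Equilibrium: 2044 - 2P = 3P - 756, so 2800 = 5P and P* = 560, Q* = 924.
Because the floor (703) lies above the market-clearing price, it is binding.
At P = 703: Qd = 2044 - 2·703 = 638 and Qs = 3·703 - 756 = 1353.
Consumer surplus without the control is ½ · (1022 - 560) · 924 = 213444.
With the floor, consumers buy 638 units at 703, so CS = ½ · (1022 - 703) · 638 = 101761.
Change in consumer surplus = 101761 - 213444 = -111683.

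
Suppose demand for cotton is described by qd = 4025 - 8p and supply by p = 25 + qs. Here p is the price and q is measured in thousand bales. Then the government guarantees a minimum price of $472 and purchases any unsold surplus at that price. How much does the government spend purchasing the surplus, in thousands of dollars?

93456

Rearranging supply gives qs = p - 25. In a free market, 4025 - 8p = p - 25 gives the equilibrium p* = 450, q* = 425.
The floor of 472 is above the equilibrium price 450, so it binds.
At p = 472: qd = 4025 - 8·472 = 249 and qs = 472 - 25 = 447.
Surplus = qs - qd = 198.
Government expenditure = surplus × support price = 198 × 472 = 93456.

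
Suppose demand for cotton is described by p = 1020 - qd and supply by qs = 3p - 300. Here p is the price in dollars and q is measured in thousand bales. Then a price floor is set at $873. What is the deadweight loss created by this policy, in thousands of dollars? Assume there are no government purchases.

Rearranging demand gives qd = 1020 - p. Without the control the market clears where 1020 - p = 3p - 300, i.e. p* = 330 and q* = 690.
The floor of 873 is above the equilibrium price 330, so it binds.
At p = 873: qd = 1020 - 873 = 147 and qs = 3·873 - 300 = 2319.
Quantity traded falls to 147. At q = 147 the demand price is 1020 - 147 = 873 and the supply price is (300 + 147)/3 = 149.
Deadweight loss = ½ · (873 - 149) · (690 - 147) = ½ · 724 · 543 = 196566.

196566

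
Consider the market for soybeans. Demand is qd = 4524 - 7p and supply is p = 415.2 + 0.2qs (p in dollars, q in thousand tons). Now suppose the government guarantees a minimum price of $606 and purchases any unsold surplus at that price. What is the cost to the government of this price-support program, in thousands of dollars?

407232

Rearranging supply gives qs = 5p - 2076. Without the control the market clears where 4524 - 7p = 5p - 2076, i.e. p* = 550 and q* = 674.
Since 606 > 550, the floor is binding.
At p = 606: qd = 4524 - 7·606 = 282 and qs = 5·606 - 2076 = 954.
Surplus = qs - qd = 672.
Government expenditure = surplus × support price = 672 × 606 = 407232.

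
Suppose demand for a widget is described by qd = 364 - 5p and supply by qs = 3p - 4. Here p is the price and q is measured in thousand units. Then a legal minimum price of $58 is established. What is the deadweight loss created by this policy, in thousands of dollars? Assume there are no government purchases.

In a free market, 364 - 5p = 3p - 4 gives the equilibrium p* = 46, q* = 134.
Since 58 > 46, the floor is binding.
At p = 58: qd = 364 - 5·58 = 74 and qs = 3·58 - 4 = 170.
Quantity traded falls to 74. At q = 74 the demand price is (364 - 74)/5 = 58 and the supply price is (4 + 74)/3 = 26.
Deadweight loss = ½ · (58 - 26) · (134 - 74) = ½ · 32 · 60 = 960.

960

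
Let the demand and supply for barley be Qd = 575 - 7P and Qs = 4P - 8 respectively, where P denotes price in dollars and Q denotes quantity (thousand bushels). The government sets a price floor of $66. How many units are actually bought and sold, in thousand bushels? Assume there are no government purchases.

113

Without the control the market clears where 575 - 7P = 4P - 8, i.e. P* = 53 and Q* = 204.
Because the floor (66) lies above the market-clearing price, it is binding.
At P = 66: Qd = 575 - 7·66 = 113 and Qs = 4·66 - 8 = 256.
The quantity actually transacted is the short side, demand: 113.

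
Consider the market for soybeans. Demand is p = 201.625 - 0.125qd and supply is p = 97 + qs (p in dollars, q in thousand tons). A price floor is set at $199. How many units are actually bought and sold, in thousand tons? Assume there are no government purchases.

Rearranging demand gives qd = 1613 - 8p; rearranging supply gives qs = p - 97. Setting quantity demanded equal to quantity supplied, 1613 - 8p = p - 97, gives p* = 190 and q* = 93.
Because the floor (199) lies above the market-clearing price, it is binding.
At p = 199: qd = 1613 - 8·199 = 21 and qs = 199 - 97 = 102.
The quantity actually transacted is the short side, demand: 21.

21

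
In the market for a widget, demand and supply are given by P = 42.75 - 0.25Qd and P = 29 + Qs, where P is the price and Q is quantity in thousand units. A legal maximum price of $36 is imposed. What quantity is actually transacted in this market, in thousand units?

7

Rearranging demand gives Qd = 171 - 4P; rearranging supply gives Qs = P - 29. Equilibrium: 171 - 4P = P - 29, so 200 = 5P and P* = 40, Q* = 11.
Because the ceiling (36) lies below the market-clearing price, it is binding.
At P = 36: Qd = 171 - 4·36 = 27 and Qs = 36 - 29 = 7.
The quantity actually transacted is the short side, supply: 7.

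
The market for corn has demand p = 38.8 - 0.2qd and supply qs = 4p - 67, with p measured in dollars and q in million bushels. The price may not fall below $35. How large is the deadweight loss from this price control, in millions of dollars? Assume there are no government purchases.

Rearranging demand gives qd = 194 - 5p. Equilibrium: 194 - 5p = 4p - 67, so 261 = 9p and p* = 29, q* = 49.
Because the floor (35) lies above the market-clearing price, it is binding.
At p = 35: qd = 194 - 5·35 = 19 and qs = 4·35 - 67 = 73.
Quantity traded falls to 19. At q = 19 the demand price is (194 - 19)/5 = 35 and the supply price is (67 + 19)/4 = 21.5.
Deadweight loss = ½ · (35 - 21.5) · (49 - 19) = ½ · 13.5 · 30 = 202.5.

202.5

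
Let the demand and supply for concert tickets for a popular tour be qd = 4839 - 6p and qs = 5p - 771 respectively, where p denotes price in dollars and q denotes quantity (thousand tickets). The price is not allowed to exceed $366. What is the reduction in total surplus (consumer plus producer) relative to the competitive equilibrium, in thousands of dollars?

Setting quantity demanded equal to quantity supplied, 4839 - 6p = 5p - 771, gives p* = 510 and q* = 1779.
The ceiling of 366 is below the equilibrium price 510, so it binds.
At p = 366: qd = 4839 - 6·366 = 2643 and qs = 5·366 - 771 = 1059.
Quantity traded falls to 1059. At q = 1059 the demand price is (4839 - 1059)/6 = 630 and the supply price is (771 + 1059)/5 = 366.
Deadweight loss = ½ · (630 - 366) · (1779 - 1059) = ½ · 264 · 720 = 95040.

95040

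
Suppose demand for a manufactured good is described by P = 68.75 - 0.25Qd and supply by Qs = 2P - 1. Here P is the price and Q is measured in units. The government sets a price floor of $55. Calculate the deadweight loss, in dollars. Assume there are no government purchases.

Rearranging demand gives Qd = 275 - 4P. Without the control the market clears where 275 - 4P = 2P - 1, i.e. P* = 46 and Q* = 91.
Because the floor (55) lies above the market-clearing price, it is binding.
At P = 55: Qd = 275 - 4·55 = 55 and Qs = 2·55 - 1 = 109.
Quantity traded falls to 55. At Q = 55 the demand price is (275 - 55)/4 = 55 and the supply price is (1 + 55)/2 = 28.
Deadweight loss = ½ · (55 - 28) · (91 - 55) = ½ · 27 · 36 = 486.

486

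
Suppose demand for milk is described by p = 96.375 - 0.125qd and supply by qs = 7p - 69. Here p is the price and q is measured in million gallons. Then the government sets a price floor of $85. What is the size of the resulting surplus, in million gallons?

435

Rearranging demand gives qd = 771 - 8p. Without the control the market clears where 771 - 8p = 7p - 69, i.e. p* = 56 and q* = 323.
Because the floor (85) lies above the market-clearing price, it is binding.
At p = 85: qd = 771 - 8·85 = 91 and qs = 7·85 - 69 = 526.
Surplus = qs - qd = 526 - 91 = 435.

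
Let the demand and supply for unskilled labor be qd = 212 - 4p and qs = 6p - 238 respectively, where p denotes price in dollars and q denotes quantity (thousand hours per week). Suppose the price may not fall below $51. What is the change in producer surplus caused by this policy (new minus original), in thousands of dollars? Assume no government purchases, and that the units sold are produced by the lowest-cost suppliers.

0

Equilibrium: 212 - 4p = 6p - 238, so 450 = 10p and p* = 45, q* = 32.
Since 51 > 45, the floor is binding.
At p = 51: qd = 212 - 4·51 = 8 and qs = 6·51 - 238 = 68.
Producer surplus without the control is ½ · (45 - 119/3) · 32 = 256/3.
With the floor, 8 units are sold at 51. The supply price at q = 8 is 41, so PS = ½ · [(51 - 119/3) + (51 - 41)] · 8 = 256/3.
Change in producer surplus = 256/3 - 256/3 = 0.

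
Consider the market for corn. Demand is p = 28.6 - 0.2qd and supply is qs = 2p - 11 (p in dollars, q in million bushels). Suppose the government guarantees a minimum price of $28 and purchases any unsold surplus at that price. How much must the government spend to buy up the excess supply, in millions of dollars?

Rearranging demand gives qd = 143 - 5p. Equilibrium: 143 - 5p = 2p - 11, so 154 = 7p and p* = 22, q* = 33.
Since 28 > 22, the floor is binding.
At p = 28: qd = 143 - 5·28 = 3 and qs = 2·28 - 11 = 45.
Surplus = qs - qd = 42.
Government expenditure = surplus × support price = 42 × 28 = 1176.

1176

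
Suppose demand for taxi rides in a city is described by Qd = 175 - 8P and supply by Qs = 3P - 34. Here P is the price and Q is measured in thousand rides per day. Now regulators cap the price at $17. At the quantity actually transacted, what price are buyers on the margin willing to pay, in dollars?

19.75

Equilibrium: 175 - 8P = 3P - 34, so 209 = 11P and P* = 19, Q* = 23.
Because the ceiling (17) lies below the market-clearing price, it is binding.
At P = 17: Qd = 175 - 8·17 = 39 and Qs = 3·17 - 34 = 17.
Only 17 units reach the market. On the demand curve, the marginal buyer's willingness to pay at Q = 17 is (175 - 17)/8 = 19.75.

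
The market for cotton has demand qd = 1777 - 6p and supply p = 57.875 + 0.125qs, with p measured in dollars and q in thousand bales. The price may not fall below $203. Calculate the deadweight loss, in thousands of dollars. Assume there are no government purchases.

Rearranging supply gives qs = 8p - 463. Setting quantity demanded equal to quantity supplied, 1777 - 6p = 8p - 463, gives p* = 160 and q* = 817.
Because the floor (203) lies above the market-clearing price, it is binding.
At p = 203: qd = 1777 - 6·203 = 559 and qs = 8·203 - 463 = 1161.
Quantity traded falls to 559. At q = 559 the demand price is (1777 - 559)/6 = 203 and the supply price is (463 + 559)/8 = 127.75.
Deadweight loss = ½ · (203 - 127.75) · (817 - 559) = ½ · 75.25 · 258 = 9707.25.

9707.25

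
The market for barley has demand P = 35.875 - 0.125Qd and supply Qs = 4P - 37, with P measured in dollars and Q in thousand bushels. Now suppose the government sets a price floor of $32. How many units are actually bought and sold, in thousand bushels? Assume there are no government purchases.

Rearranging demand gives Qd = 287 - 8P. Setting quantity demanded equal to quantity supplied, 287 - 8P = 4P - 37, gives P* = 27 and Q* = 71.
The floor of 32 is above the equilibrium price 27, so it binds.
At P = 32: Qd = 287 - 8·32 = 31 and Qs = 4·32 - 37 = 91.
The quantity actually transacted is the short side, demand: 31.

31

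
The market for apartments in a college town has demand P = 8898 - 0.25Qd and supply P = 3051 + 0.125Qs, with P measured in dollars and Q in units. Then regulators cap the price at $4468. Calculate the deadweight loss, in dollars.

3396288

Rearranging demand gives Qd = 35592 - 4P; rearranging supply gives Qs = 8P - 24408. Without the control the market clears where 35592 - 4P = 8P - 24408, i.e. P* = 5000 and Q* = 15592.
Since 4468 < 5000, the ceiling is binding.
At P = 4468: Qd = 35592 - 4·4468 = 17720 and Qs = 8·4468 - 24408 = 11336.
Quantity traded falls to 11336. At Q = 11336 the demand price is (35592 - 11336)/4 = 6064 and the supply price is (24408 + 11336)/8 = 4468.
Deadweight loss = ½ · (6064 - 4468) · (15592 - 11336) = ½ · 1596 · 4256 = 3396288.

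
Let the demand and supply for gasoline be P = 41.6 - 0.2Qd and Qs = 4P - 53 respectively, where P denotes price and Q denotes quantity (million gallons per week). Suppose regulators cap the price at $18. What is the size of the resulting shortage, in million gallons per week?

99

Rearranging demand gives Qd = 208 - 5P. Without the control the market clears where 208 - 5P = 4P - 53, i.e. P* = 29 and Q* = 63.
Since 18 < 29, the ceiling is binding.
At P = 18: Qd = 208 - 5·18 = 118 and Qs = 4·18 - 53 = 19.
Shortage = Qd - Qs = 118 - 19 = 99.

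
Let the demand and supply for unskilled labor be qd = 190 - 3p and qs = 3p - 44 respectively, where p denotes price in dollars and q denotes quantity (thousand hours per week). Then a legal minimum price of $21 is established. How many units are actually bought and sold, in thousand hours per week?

Setting quantity demanded equal to quantity supplied, 190 - 3p = 3p - 44, gives p* = 39 and q* = 73.
The floor of 21 is below the equilibrium price 39, so it is not binding; the market clears at p* = 39, q* = 73.

73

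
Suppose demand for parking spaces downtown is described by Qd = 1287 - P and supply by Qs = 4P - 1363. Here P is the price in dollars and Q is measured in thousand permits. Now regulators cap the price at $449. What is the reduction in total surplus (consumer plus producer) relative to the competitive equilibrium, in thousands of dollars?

Without the control the market clears where 1287 - P = 4P - 1363, i.e. P* = 530 and Q* = 757.
Since 449 < 530, the ceiling is binding.
At P = 449: Qd = 1287 - 449 = 838 and Qs = 4·449 - 1363 = 433.
Quantity traded falls to 433. At Q = 433 the demand price is 1287 - 433 = 854 and the supply price is (1363 + 433)/4 = 449.
Deadweight loss = ½ · (854 - 449) · (757 - 433) = ½ · 405 · 324 = 65610.

65610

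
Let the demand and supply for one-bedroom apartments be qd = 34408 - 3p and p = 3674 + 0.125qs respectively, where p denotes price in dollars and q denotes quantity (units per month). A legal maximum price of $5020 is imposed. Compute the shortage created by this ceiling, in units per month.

8580

Rearranging supply gives qs = 8p - 29392. In a free market, 34408 - 3p = 8p - 29392 gives the equilibrium p* = 5800, q* = 17008.
Because the ceiling (5020) lies below the market-clearing price, it is binding.
At p = 5020: qd = 34408 - 3·5020 = 19348 and qs = 8·5020 - 29392 = 10768.
Shortage = qd - qs = 19348 - 10768 = 8580.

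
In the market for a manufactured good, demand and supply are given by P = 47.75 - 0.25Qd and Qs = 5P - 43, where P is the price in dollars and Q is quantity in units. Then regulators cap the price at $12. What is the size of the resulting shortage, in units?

Rearranging demand gives Qd = 191 - 4P. Equilibrium: 191 - 4P = 5P - 43, so 234 = 9P and P* = 26, Q* = 87.
Because the ceiling (12) lies below the market-clearing price, it is binding.
At P = 12: Qd = 191 - 4·12 = 143 and Qs = 5·12 - 43 = 17.
Shortage = Qd - Qs = 143 - 17 = 126.

126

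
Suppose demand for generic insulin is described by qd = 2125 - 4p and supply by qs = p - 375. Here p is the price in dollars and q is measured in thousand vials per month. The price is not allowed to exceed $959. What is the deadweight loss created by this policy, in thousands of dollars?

Without the control the market clears where 2125 - 4p = p - 375, i.e. p* = 500 and q* = 125.
Since 959 is above p* = 500, the ceiling does not bind and the free-market outcome prevails.
Since the control does not bind, no trades are prevented and deadweight loss is zero.

0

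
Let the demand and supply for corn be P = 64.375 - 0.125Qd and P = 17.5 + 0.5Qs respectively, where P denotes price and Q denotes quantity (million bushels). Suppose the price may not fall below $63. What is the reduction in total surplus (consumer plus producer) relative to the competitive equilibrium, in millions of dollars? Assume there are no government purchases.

Rearranging demand gives Qd = 515 - 8P; rearranging supply gives Qs = 2P - 35. In a free market, 515 - 8P = 2P - 35 gives the equilibrium P* = 55, Q* = 75.
Since 63 > 55, the floor is binding.
At P = 63: Qd = 515 - 8·63 = 11 and Qs = 2·63 - 35 = 91.
Quantity traded falls to 11. At Q = 11 the demand price is (515 - 11)/8 = 63 and the supply price is (35 + 11)/2 = 23.
Deadweight loss = ½ · (63 - 23) · (75 - 11) = ½ · 40 · 64 = 1280.

1280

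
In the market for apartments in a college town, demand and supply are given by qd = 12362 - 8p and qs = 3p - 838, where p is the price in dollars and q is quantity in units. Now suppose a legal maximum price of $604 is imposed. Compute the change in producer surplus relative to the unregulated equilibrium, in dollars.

-1113328

Setting quantity demanded equal to quantity supplied, 12362 - 8p = 3p - 838, gives p* = 1200 and q* = 2762.
The ceiling of 604 is below the equilibrium price 1200, so it binds.
At p = 604: qd = 12362 - 8·604 = 7530 and qs = 3·604 - 838 = 974.
Producer surplus without the control is ½ · (1200 - 838/3) · 2762 = 3814322/3.
With the ceiling, producers sell 974 units at 604, so PS = ½ · (604 - 838/3) · 974 = 474338/3.
Change in producer surplus = 474338/3 - 3814322/3 = -1113328.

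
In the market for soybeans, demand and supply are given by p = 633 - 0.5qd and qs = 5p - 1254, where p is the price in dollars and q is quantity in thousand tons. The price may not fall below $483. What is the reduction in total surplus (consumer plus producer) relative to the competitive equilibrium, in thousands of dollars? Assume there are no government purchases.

Rearranging demand gives qd = 1266 - 2p. In a free market, 1266 - 2p = 5p - 1254 gives the equilibrium p* = 360, q* = 546.
Since 483 > 360, the floor is binding.
At p = 483: qd = 1266 - 2·483 = 300 and qs = 5·483 - 1254 = 1161.
Quantity traded falls to 300. At q = 300 the demand price is (1266 - 300)/2 = 483 and the supply price is (1254 + 300)/5 = 310.8.
Deadweight loss = ½ · (483 - 310.8) · (546 - 300) = ½ · 172.2 · 246 = 21180.6.

21180.6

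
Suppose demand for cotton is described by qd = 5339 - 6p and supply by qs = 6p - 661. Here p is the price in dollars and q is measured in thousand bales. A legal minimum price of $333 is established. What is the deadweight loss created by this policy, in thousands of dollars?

0

In a free market, 5339 - 6p = 6p - 661 gives the equilibrium p* = 500, q* = 2339.
The floor of 333 is below the equilibrium price 500, so it is not binding; the market clears at p* = 500, q* = 2339.
Since the control does not bind, no trades are prevented and deadweight loss is zero.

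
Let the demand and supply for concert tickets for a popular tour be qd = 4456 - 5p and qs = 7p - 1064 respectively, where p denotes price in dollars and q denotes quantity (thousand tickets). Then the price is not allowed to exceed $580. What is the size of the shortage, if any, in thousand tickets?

Equilibrium: 4456 - 5p = 7p - 1064, so 5520 = 12p and p* = 460, q* = 2156.
Since 580 is above p* = 460, the ceiling does not bind and the free-market outcome prevails.
Since the control does not bind, there is no shortage.

0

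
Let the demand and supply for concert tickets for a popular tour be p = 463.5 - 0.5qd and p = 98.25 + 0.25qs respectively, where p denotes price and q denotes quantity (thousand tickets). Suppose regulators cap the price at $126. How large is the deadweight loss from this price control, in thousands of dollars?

Rearranging demand gives qd = 927 - 2p; rearranging supply gives qs = 4p - 393. Without the control the market clears where 927 - 2p = 4p - 393, i.e. p* = 220 and q* = 487.
Since 126 < 220, the ceiling is binding.
At p = 126: qd = 927 - 2·126 = 675 and qs = 4·126 - 393 = 111.
Quantity traded falls to 111. At q = 111 the demand price is (927 - 111)/2 = 408 and the supply price is (393 + 111)/4 = 126.
Deadweight loss = ½ · (408 - 126) · (487 - 111) = ½ · 282 · 376 = 53016.

53016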